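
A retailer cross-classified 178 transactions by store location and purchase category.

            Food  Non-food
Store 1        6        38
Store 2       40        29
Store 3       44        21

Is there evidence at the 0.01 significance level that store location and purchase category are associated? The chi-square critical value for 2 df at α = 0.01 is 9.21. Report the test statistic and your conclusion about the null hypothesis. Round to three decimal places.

Row totals: 44, 69, 65. Column totals: 90, 88. Grand total N = 178.
Expected counts (row total × column total / N):
  Store 1, Food: 44×90/178 = 22.24719
  Store 1, Non-food: 44×88/178 = 21.75281
  Store 2, Food: 69×90/178 = 34.88764
  Store 2, Non-food: 69×88/178 = 34.11236
  Store 3, Food: 65×90/178 = 32.86517
  Store 3, Non-food: 65×88/178 = 32.13483
Contributions (O − E)²/E:
  (6 − 22.24719)²/22.24719 = 11.8654
  (38 − 21.75281)²/21.75281 = 12.1350
  (40 − 34.88764)²/34.88764 = 0.7492
  (29 − 34.11236)²/34.11236 = 0.7662
  (44 − 32.86517)²/32.86517 = 3.7725
  (21 − 32.13483)²/32.13483 = 3.8583
χ² = 11.8654 + 12.1350 + 0.7492 + 0.7662 + 3.7725 + 3.8583 = 33.147
df = (3−1)(2−1) = 2. Since 33.147 > 9.21, reject the null hypothesis of independence at α = 0.01.

33.147; reject H₀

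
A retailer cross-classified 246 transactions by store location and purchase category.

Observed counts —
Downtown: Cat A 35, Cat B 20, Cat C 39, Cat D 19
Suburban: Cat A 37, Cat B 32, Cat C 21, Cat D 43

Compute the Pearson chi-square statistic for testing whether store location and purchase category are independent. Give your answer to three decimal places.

15.995

Row totals: 113, 133. Column totals: 72, 52, 60, 62. Grand total N = 246.
Expected counts (row total × column total / N):
  Downtown, Cat A: 113×72/246 = 33.0732
  Downtown, Cat B: 113×52/246 = 23.8862
  Downtown, Cat C: 113×60/246 = 27.5610
  Downtown, Cat D: 113×62/246 = 28.4797
  Suburban, Cat A: 133×72/246 = 38.9268
  Suburban, Cat B: 133×52/246 = 28.1138
  Suburban, Cat C: 133×60/246 = 32.4390
  Suburban, Cat D: 133×62/246 = 33.5203
Contributions (O − E)²/E:
  (35 − 33.0732)²/33.0732 = 0.1123
  (20 − 23.8862)²/23.8862 = 0.6323
  (39 − 27.5610)²/27.5610 = 4.7477
  (19 − 28.4797)²/28.4797 = 3.1554
  (37 − 38.9268)²/38.9268 = 0.0954
  (32 − 28.1138)²/28.1138 = 0.5372
  (21 − 32.4390)²/32.4390 = 4.0337
  (43 − 33.5203)²/33.5203 = 2.6809
χ² = 0.1123 + 0.6323 + 4.7477 + 3.1554 + 0.0954 + 0.5372 + 4.0337 + 2.6809 = 15.995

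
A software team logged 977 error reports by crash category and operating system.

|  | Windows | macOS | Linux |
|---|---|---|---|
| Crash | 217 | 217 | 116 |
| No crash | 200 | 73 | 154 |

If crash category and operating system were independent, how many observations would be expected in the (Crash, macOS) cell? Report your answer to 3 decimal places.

163.255

Row total (Crash) = 550; column total (macOS) = 290; grand total N = 977.
Expected count = (row total × column total) / N = 550 × 290 / 977 = 163.255.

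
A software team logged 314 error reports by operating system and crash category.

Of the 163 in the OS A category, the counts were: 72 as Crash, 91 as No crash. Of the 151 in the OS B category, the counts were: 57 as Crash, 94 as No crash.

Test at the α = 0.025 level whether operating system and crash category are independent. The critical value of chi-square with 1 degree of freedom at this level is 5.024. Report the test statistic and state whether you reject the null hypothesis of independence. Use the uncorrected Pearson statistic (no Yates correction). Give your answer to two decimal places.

1.34; fail to reject H₀

Row totals: 163, 151. Column totals: 129, 185. Grand total N = 314.
Expected counts (row total × column total / N):
  OS A, Crash: 163×129/314 = 66.965
  OS A, No crash: 163×185/314 = 96.035
  OS B, Crash: 151×129/314 = 62.035
  OS B, No crash: 151×185/314 = 88.965
Contributions (O − E)²/E:
  (72 − 66.965)²/66.965 = 0.3786
  (91 − 96.035)²/96.035 = 0.2640
  (57 − 62.035)²/62.035 = 0.4087
  (94 − 88.965)²/88.965 = 0.2850
χ² = 0.3786 + 0.2640 + 0.4087 + 0.2850 = 1.34
df = (2−1)(2−1) = 1. Since 1.34 < 5.024, fail to reject the null hypothesis of independence at α = 0.025.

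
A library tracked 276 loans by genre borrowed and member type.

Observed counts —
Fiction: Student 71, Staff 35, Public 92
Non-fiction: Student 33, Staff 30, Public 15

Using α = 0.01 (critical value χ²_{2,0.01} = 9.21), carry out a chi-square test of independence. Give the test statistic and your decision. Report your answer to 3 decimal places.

21.587; reject H₀

Row totals: 198, 78. Column totals: 104, 65, 107. Grand total N = 276.
Expected counts (row total × column total / N):
  Fiction, Student: 198×104/276 = 74.6087
  Fiction, Staff: 198×65/276 = 46.6304
  Fiction, Public: 198×107/276 = 76.7609
  Non-fiction, Student: 78×104/276 = 29.3913
  Non-fiction, Staff: 78×65/276 = 18.3696
  Non-fiction, Public: 78×107/276 = 30.2391
Contributions (O − E)²/E:
  (71 − 74.6087)²/74.6087 = 0.1745
  (35 − 46.6304)²/46.6304 = 2.9008
  (92 − 76.7609)²/76.7609 = 3.0254
  (33 − 29.3913)²/29.3913 = 0.4431
  (30 − 18.3696)²/18.3696 = 7.3636
  (15 − 30.2391)²/30.2391 = 7.6798
χ² = 0.1745 + 2.9008 + 3.0254 + 0.4431 + 7.3636 + 7.6798 = 21.587
df = (2−1)(3−1) = 2. Since 21.587 > 9.21, reject the null hypothesis of independence at α = 0.01.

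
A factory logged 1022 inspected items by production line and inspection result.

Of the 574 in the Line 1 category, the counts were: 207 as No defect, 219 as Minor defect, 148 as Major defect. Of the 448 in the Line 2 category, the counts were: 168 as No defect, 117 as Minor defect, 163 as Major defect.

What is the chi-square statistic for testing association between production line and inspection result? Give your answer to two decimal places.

20.52

Row totals: 574, 448. Column totals: 375, 336, 311. Grand total N = 1022.
Expected counts (row total × column total / N):
  Line 1, No defect: 574×375/1022 = 210.616
  Line 1, Minor defect: 574×336/1022 = 188.712
  Line 1, Major defect: 574×311/1022 = 174.671
  Line 2, No defect: 448×375/1022 = 164.384
  Line 2, Minor defect: 448×336/1022 = 147.288
  Line 2, Major defect: 448×311/1022 = 136.329
Contributions (O − E)²/E:
  (207 − 210.616)²/210.616 = 0.0621
  (219 − 188.712)²/188.712 = 4.8612
  (148 − 174.671)²/174.671 = 4.0725
  (168 − 164.384)²/164.384 = 0.0795
  (117 − 147.288)²/147.288 = 6.2284
  (163 − 136.329)²/136.329 = 5.2178
χ² = 0.0621 + 4.8612 + 4.0725 + 0.0795 + 6.2284 + 5.2178 = 20.52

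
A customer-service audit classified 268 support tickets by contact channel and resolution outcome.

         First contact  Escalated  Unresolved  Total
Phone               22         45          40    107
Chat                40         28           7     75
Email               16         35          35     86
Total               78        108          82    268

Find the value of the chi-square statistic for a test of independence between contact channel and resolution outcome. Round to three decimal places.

36.879

Grand total N = 268.
Expected counts (row total × column total / N):
  Phone, First contact: 107×78/268 = 31.141791
  Phone, Escalated: 107×108/268 = 43.119403
  Phone, Unresolved: 107×82/268 = 32.738806
  Chat, First contact: 75×78/268 = 21.828358
  Chat, Escalated: 75×108/268 = 30.223881
  Chat, Unresolved: 75×82/268 = 22.947761
  Email, First contact: 86×78/268 = 25.029851
  Email, Escalated: 86×108/268 = 34.656716
  Email, Unresolved: 86×82/268 = 26.313433
Contributions (O − E)²/E:
  (22 − 31.141791)²/31.141791 = 2.6836
  (45 − 43.119403)²/43.119403 = 0.0820
  (40 − 32.738806)²/32.738806 = 1.6105
  (40 − 21.828358)²/21.828358 = 15.1275
  (28 − 30.223881)²/30.223881 = 0.1636
  (7 − 22.947761)²/22.947761 = 11.0830
  (16 − 25.029851)²/25.029851 = 3.2576
  (35 − 34.656716)²/34.656716 = 0.0034
  (35 − 26.313433)²/26.313433 = 2.8676
χ² = 2.6836 + 0.0820 + 1.6105 + 15.1275 + 0.1636 + 11.0830 + 3.2576 + 0.0034 + 2.8676 = 36.879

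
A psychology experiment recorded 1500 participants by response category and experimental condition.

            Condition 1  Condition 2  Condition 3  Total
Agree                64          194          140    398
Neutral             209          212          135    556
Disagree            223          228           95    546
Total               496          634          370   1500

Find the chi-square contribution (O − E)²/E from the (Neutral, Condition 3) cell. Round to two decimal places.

Row total (Neutral) = 556; column total (Condition 3) = 370; N = 1500.
Expected count E = 556 × 370 / 1500 = 137.147.
Contribution = (O − E)²/E = (135 − 137.147)² / 137.147 = 0.03.

0.03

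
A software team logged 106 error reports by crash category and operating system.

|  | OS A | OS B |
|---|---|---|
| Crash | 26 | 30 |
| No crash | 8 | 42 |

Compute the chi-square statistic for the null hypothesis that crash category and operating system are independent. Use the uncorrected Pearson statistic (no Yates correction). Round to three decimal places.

11.226

Row totals: 56, 50. Column totals: 34, 72. Grand total N = 106.
Expected counts (row total × column total / N):
  Crash, OS A: 56×34/106 = 17.9623
  Crash, OS B: 56×72/106 = 38.0377
  No crash, OS A: 50×34/106 = 16.0377
  No crash, OS B: 50×72/106 = 33.9623
Contributions (O − E)²/E:
  (26 − 17.9623)²/17.9623 = 3.5967
  (30 − 38.0377)²/38.0377 = 1.6984
  (8 − 16.0377)²/16.0377 = 4.0283
  (42 − 33.9623)²/33.9623 = 1.9022
χ² = 3.5967 + 1.6984 + 4.0283 + 1.9022 = 11.226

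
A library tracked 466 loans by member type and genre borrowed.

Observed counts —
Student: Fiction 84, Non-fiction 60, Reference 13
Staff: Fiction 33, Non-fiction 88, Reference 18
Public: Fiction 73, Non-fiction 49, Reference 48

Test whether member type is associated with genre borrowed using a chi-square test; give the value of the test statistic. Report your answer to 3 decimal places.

59.806

Row totals: 157, 139, 170. Column totals: 190, 197, 79. Grand total N = 466.
Expected counts (row total × column total / N):
  Student, Fiction: 157×190/466 = 64.0129
  Student, Non-fiction: 157×197/466 = 66.3712
  Student, Reference: 157×79/466 = 26.6159
  Staff, Fiction: 139×190/466 = 56.6738
  Staff, Non-fiction: 139×197/466 = 58.7618
  Staff, Reference: 139×79/466 = 23.5644
  Public, Fiction: 170×190/466 = 69.3133
  Public, Non-fiction: 170×197/466 = 71.8670
  Public, Reference: 170×79/466 = 28.8197
Contributions (O − E)²/E:
  (84 − 64.0129)²/64.0129 = 6.2407
  (60 − 66.3712)²/66.3712 = 0.6116
  (13 − 26.6159)²/26.6159 = 6.9655
  (33 − 56.6738)²/56.6738 = 9.8890
  (88 − 58.7618)²/58.7618 = 14.5481
  (18 − 23.5644)²/23.5644 = 1.3140
  (73 − 69.3133)²/69.3133 = 0.1961
  (49 − 71.8670)²/71.8670 = 7.2759
  (48 − 28.8197)²/28.8197 = 12.7650
χ² = 6.2407 + 0.6116 + 6.9655 + 9.8890 + 14.5481 + 1.3140 + 0.1961 + 7.2759 + 12.7650 = 59.806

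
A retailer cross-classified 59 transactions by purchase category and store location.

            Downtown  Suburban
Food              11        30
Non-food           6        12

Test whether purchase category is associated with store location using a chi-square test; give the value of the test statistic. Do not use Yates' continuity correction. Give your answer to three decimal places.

Row totals: 41, 18. Column totals: 17, 42. Grand total N = 59.
Expected counts (row total × column total / N):
  Food, Downtown: 41×17/59 = 11.8136
  Food, Suburban: 41×42/59 = 29.1864
  Non-food, Downtown: 18×17/59 = 5.1864
  Non-food, Suburban: 18×42/59 = 12.8136
Contributions (O − E)²/E:
  (11 − 11.8136)²/11.8136 = 0.0560
  (30 − 29.1864)²/29.1864 = 0.0227
  (6 − 5.1864)²/5.1864 = 0.1276
  (12 − 12.8136)²/12.8136 = 0.0517
χ² = 0.0560 + 0.0227 + 0.1276 + 0.0517 = 0.258

0.258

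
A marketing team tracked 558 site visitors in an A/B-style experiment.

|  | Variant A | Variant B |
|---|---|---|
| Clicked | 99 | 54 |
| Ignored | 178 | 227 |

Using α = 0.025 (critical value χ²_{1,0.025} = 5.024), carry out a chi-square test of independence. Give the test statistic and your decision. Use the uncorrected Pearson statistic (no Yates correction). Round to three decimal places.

Row totals: 153, 405. Column totals: 277, 281. Grand total N = 558.
Expected counts (row total × column total / N):
  Clicked, Variant A: 153×277/558 = 75.9516
  Clicked, Variant B: 153×281/558 = 77.0484
  Ignored, Variant A: 405×277/558 = 201.0484
  Ignored, Variant B: 405×281/558 = 203.9516
Contributions (O − E)²/E:
  (99 − 75.9516)²/75.9516 = 6.9943
  (54 − 77.0484)²/77.0484 = 6.8947
  (178 − 201.0484)²/201.0484 = 2.6423
  (227 − 203.9516)²/203.9516 = 2.6047
χ² = 6.9943 + 6.8947 + 2.6423 + 2.6047 = 19.136
df = (2−1)(2−1) = 1. Since 19.136 > 5.024, reject the null hypothesis of independence at α = 0.025.

19.136; reject H₀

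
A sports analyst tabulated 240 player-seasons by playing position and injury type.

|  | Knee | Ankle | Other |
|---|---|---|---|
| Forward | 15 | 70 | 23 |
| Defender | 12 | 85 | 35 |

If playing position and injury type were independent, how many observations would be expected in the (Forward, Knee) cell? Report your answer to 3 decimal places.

Row total (Forward) = 108; column total (Knee) = 27; grand total N = 240.
Expected count = (row total × column total) / N = 108 × 27 / 240 = 12.150.

12.150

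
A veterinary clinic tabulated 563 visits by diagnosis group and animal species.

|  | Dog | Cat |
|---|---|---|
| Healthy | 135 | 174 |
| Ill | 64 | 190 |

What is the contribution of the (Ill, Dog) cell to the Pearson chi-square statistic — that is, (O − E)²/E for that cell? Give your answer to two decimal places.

7.40

Row total (Ill) = 254; column total (Dog) = 199; N = 563.
Expected count E = 254 × 199 / 563 = 89.7798.
Contribution = (O − E)²/E = (64 − 89.7798)² / 89.7798 = 7.40.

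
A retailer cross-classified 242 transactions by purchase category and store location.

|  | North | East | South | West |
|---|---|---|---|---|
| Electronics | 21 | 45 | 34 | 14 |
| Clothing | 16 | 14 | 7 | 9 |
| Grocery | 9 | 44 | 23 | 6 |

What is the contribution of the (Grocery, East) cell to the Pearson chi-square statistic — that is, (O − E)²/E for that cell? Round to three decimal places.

Row total (Grocery) = 82; column total (East) = 103; N = 242.
Expected count E = 82 × 103 / 242 = 34.90083.
Contribution = (O − E)²/E = (44 − 34.90083)² / 34.90083 = 2.372.

2.372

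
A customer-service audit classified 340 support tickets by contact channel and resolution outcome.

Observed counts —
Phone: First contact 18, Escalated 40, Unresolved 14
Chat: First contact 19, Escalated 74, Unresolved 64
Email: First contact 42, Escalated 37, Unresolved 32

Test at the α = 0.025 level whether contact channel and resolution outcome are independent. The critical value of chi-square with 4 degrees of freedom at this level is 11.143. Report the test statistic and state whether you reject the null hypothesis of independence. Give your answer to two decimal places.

31.57; reject H₀

Row totals: 72, 157, 111. Column totals: 79, 151, 110. Grand total N = 340.
Expected counts (row total × column total / N):
  Phone, First contact: 72×79/340 = 16.729
  Phone, Escalated: 72×151/340 = 31.976
  Phone, Unresolved: 72×110/340 = 23.294
  Chat, First contact: 157×79/340 = 36.479
  Chat, Escalated: 157×151/340 = 69.726
  Chat, Unresolved: 157×110/340 = 50.794
  Email, First contact: 111×79/340 = 25.791
  Email, Escalated: 111×151/340 = 49.297
  Email, Unresolved: 111×110/340 = 35.912
Contributions (O − E)²/E:
  (18 − 16.729)²/16.729 = 0.0966
  (40 − 31.976)²/31.976 = 2.0135
  (14 − 23.294)²/23.294 = 3.7082
  (19 − 36.479)²/36.479 = 8.3751
  (74 − 69.726)²/69.726 = 0.2620
  (64 − 50.794)²/50.794 = 3.4334
  (42 − 25.791)²/25.791 = 10.1870
  (37 − 49.297)²/49.297 = 3.0675
  (32 − 35.912)²/35.912 = 0.4261
χ² = 0.0966 + 2.0135 + 3.7082 + 8.3751 + 0.2620 + 3.4334 + 10.1870 + 3.0675 + 0.4261 = 31.57
df = (3−1)(3−1) = 4. Since 31.57 > 11.143, reject the null hypothesis of independence at α = 0.025.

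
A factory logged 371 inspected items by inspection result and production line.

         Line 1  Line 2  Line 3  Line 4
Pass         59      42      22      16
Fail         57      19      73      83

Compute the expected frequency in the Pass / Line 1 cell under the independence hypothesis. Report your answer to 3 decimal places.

Row total (Pass) = 139; column total (Line 1) = 116; grand total N = 371.
Expected count = (row total × column total) / N = 139 × 116 / 371 = 43.461.

43.461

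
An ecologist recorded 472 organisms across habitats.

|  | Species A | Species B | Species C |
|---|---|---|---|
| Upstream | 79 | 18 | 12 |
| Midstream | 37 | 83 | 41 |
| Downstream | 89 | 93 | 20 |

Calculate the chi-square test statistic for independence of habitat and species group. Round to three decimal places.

Row totals: 109, 161, 202. Column totals: 205, 194, 73. Grand total N = 472.
Expected counts (row total × column total / N):
  Upstream, Species A: 109×205/472 = 47.34110
  Upstream, Species B: 109×194/472 = 44.80085
  Upstream, Species C: 109×73/472 = 16.85805
  Midstream, Species A: 161×205/472 = 69.92585
  Midstream, Species B: 161×194/472 = 66.17373
  Midstream, Species C: 161×73/472 = 24.90042
  Downstream, Species A: 202×205/472 = 87.73305
  Downstream, Species B: 202×194/472 = 83.02542
  Downstream, Species C: 202×73/472 = 31.24153
Contributions (O − E)²/E:
  (79 − 47.34110)²/47.34110 = 21.1716
  (18 − 44.80085)²/44.80085 = 16.0329
  (12 − 16.85805)²/16.85805 = 1.4000
  (37 − 69.92585)²/69.92585 = 15.5037
  (83 − 66.17373)²/66.17373 = 4.2785
  (41 − 24.90042)²/24.90042 = 10.4093
  (89 − 87.73305)²/87.73305 = 0.0183
  (93 − 83.02542)²/83.02542 = 1.1983
  (20 − 31.24153)²/31.24153 = 4.0450
χ² = 21.1716 + 16.0329 + 1.4000 + 15.5037 + 4.2785 + 10.4093 + 0.0183 + 1.1983 + 4.0450 = 74.058

74.058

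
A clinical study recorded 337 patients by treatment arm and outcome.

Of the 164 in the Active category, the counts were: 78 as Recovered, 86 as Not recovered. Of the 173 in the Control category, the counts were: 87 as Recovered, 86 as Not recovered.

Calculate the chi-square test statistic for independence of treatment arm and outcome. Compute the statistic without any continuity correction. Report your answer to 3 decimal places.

0.251

Row totals: 164, 173. Column totals: 165, 172. Grand total N = 337.
Expected counts (row total × column total / N):
  Active, Recovered: 164×165/337 = 80.2967
  Active, Not recovered: 164×172/337 = 83.7033
  Control, Recovered: 173×165/337 = 84.7033
  Control, Not recovered: 173×172/337 = 88.2967
Contributions (O − E)²/E:
  (78 − 80.2967)²/80.2967 = 0.0657
  (86 − 83.7033)²/83.7033 = 0.0630
  (87 − 84.7033)²/84.7033 = 0.0623
  (86 − 88.2967)²/88.2967 = 0.0597
χ² = 0.0657 + 0.0630 + 0.0623 + 0.0597 = 0.251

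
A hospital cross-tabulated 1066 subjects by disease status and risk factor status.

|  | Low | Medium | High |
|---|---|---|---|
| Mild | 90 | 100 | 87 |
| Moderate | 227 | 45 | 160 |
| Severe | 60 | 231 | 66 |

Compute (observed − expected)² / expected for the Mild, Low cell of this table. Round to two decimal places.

Row total (Mild) = 277; column total (Low) = 377; N = 1066.
Expected count E = 277 × 377 / 1066 = 97.963.
Contribution = (O − E)²/E = (90 − 97.963)² / 97.963 = 0.65.

0.65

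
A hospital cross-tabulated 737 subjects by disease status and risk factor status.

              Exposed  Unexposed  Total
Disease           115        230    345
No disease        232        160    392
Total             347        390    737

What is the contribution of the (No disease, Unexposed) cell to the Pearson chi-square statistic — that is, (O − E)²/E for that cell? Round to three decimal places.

10.847

Row total (No disease) = 392; column total (Unexposed) = 390; N = 737.
Expected count E = 392 × 390 / 737 = 207.43555.
Contribution = (O − E)²/E = (160 − 207.43555)² / 207.43555 = 10.847.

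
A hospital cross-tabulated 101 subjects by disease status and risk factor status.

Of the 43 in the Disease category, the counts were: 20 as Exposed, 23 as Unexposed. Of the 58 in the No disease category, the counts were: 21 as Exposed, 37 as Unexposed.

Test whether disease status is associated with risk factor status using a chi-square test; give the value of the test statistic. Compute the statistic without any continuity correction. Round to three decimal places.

1.087

Row totals: 43, 58. Column totals: 41, 60. Grand total N = 101.
Expected counts (row total × column total / N):
  Disease, Exposed: 43×41/101 = 17.4554
  Disease, Unexposed: 43×60/101 = 25.5446
  No disease, Exposed: 58×41/101 = 23.5446
  No disease, Unexposed: 58×60/101 = 34.4554
Contributions (O − E)²/E:
  (20 − 17.4554)²/17.4554 = 0.3709
  (23 − 25.5446)²/25.5446 = 0.2535
  (21 − 23.5446)²/23.5446 = 0.2750
  (37 − 34.4554)²/34.4554 = 0.1879
χ² = 0.3709 + 0.2535 + 0.2750 + 0.1879 = 1.087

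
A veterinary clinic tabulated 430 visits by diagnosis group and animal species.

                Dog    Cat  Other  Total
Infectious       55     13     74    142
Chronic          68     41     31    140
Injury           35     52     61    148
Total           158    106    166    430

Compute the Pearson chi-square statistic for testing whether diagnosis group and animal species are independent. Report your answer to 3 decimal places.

50.842

Grand total N = 430.
Expected counts (row total × column total / N):
  Infectious, Dog: 142×158/430 = 52.1767
  Infectious, Cat: 142×106/430 = 35.0047
  Infectious, Other: 142×166/430 = 54.8186
  Chronic, Dog: 140×158/430 = 51.4419
  Chronic, Cat: 140×106/430 = 34.5116
  Chronic, Other: 140×166/430 = 54.0465
  Injury, Dog: 148×158/430 = 54.3814
  Injury, Cat: 148×106/430 = 36.4837
  Injury, Other: 148×166/430 = 57.1349
Contributions (O − E)²/E:
  (55 − 52.1767)²/52.1767 = 0.1528
  (13 − 35.0047)²/35.0047 = 13.8326
  (74 − 54.8186)²/54.8186 = 6.7117
  (68 − 51.4419)²/51.4419 = 5.3297
  (41 − 34.5116)²/34.5116 = 1.2199
  (31 − 54.0465)²/54.0465 = 9.8275
  (35 − 54.3814)²/54.3814 = 6.9075
  (52 − 36.4837)²/36.4837 = 6.5990
  (61 − 57.1349)²/57.1349 = 0.2615
χ² = 0.1528 + 13.8326 + 6.7117 + 5.3297 + 1.2199 + 9.8275 + 6.9075 + 6.5990 + 0.2615 = 50.842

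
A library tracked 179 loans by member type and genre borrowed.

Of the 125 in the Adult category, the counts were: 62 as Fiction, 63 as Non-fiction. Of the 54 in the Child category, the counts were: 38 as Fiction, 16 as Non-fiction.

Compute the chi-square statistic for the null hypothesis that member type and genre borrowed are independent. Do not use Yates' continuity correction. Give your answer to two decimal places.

Row totals: 125, 54. Column totals: 100, 79. Grand total N = 179.
Expected counts (row total × column total / N):
  Adult, Fiction: 125×100/179 = 69.832
  Adult, Non-fiction: 125×79/179 = 55.168
  Child, Fiction: 54×100/179 = 30.168
  Child, Non-fiction: 54×79/179 = 23.832
Contributions (O − E)²/E:
  (62 − 69.832)²/69.832 = 0.8784
  (63 − 55.168)²/55.168 = 1.1119
  (38 − 30.168)²/30.168 = 2.0333
  (16 − 23.832)²/23.832 = 2.5739
χ² = 0.8784 + 1.1119 + 2.0333 + 2.5739 = 6.60

6.60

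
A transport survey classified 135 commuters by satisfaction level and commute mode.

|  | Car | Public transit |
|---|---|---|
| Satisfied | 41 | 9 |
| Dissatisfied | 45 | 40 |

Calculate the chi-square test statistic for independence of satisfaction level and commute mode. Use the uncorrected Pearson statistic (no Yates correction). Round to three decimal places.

Row totals: 50, 85. Column totals: 86, 49. Grand total N = 135.
Expected counts (row total × column total / N):
  Satisfied, Car: 50×86/135 = 31.8519
  Satisfied, Public transit: 50×49/135 = 18.1481
  Dissatisfied, Car: 85×86/135 = 54.1481
  Dissatisfied, Public transit: 85×49/135 = 30.8519
Contributions (O − E)²/E:
  (41 − 31.8519)²/31.8519 = 2.6274
  (9 − 18.1481)²/18.1481 = 4.6114
  (45 − 54.1481)²/54.1481 = 1.5455
  (40 − 30.8519)²/30.8519 = 2.7126
χ² = 2.6274 + 4.6114 + 1.5455 + 2.7126 = 11.497

11.497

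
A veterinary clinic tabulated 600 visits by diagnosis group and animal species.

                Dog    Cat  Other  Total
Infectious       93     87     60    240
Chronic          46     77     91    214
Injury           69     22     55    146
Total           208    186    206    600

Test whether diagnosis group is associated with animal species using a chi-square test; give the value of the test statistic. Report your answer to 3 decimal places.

Grand total N = 600.
Expected counts (row total × column total / N):
  Infectious, Dog: 240×208/600 = 83.2000
  Infectious, Cat: 240×186/600 = 74.4000
  Infectious, Other: 240×206/600 = 82.4000
  Chronic, Dog: 214×208/600 = 74.1867
  Chronic, Cat: 214×186/600 = 66.3400
  Chronic, Other: 214×206/600 = 73.4733
  Injury, Dog: 146×208/600 = 50.6133
  Injury, Cat: 146×186/600 = 45.2600
  Injury, Other: 146×206/600 = 50.1267
Contributions (O − E)²/E:
  (93 − 83.2000)²/83.2000 = 1.1543
  (87 − 74.4000)²/74.4000 = 2.1339
  (60 − 82.4000)²/82.4000 = 6.0893
  (46 − 74.1867)²/74.1867 = 10.7093
  (77 − 66.3400)²/66.3400 = 1.7129
  (91 − 73.4733)²/73.4733 = 4.1809
  (69 − 50.6133)²/50.6133 = 6.6795
  (22 − 45.2600)²/45.2600 = 11.9538
  (55 − 50.1267)²/50.1267 = 0.4738
χ² = 1.1543 + 2.1339 + 6.0893 + 10.7093 + 1.7129 + 4.1809 + 6.6795 + 11.9538 + 0.4738 = 45.088

45.088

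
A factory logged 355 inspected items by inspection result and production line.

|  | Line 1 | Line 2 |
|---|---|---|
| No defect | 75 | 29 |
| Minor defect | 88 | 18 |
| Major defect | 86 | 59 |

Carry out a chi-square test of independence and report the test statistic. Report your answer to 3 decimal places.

16.708

Row totals: 104, 106, 145. Column totals: 249, 106. Grand total N = 355.
Expected counts (row total × column total / N):
  No defect, Line 1: 104×249/355 = 72.9465
  No defect, Line 2: 104×106/355 = 31.0535
  Minor defect, Line 1: 106×249/355 = 74.3493
  Minor defect, Line 2: 106×106/355 = 31.6507
  Major defect, Line 1: 145×249/355 = 101.7042
  Major defect, Line 2: 145×106/355 = 43.2958
Contributions (O − E)²/E:
  (75 − 72.9465)²/72.9465 = 0.0578
  (29 − 31.0535)²/31.0535 = 0.1358
  (88 − 74.3493)²/74.3493 = 2.5063
  (18 − 31.6507)²/31.6507 = 5.8874
  (86 − 101.7042)²/101.7042 = 2.4249
  (59 − 43.2958)²/43.2958 = 5.6962
χ² = 0.0578 + 0.1358 + 2.5063 + 5.8874 + 2.4249 + 5.6962 = 16.708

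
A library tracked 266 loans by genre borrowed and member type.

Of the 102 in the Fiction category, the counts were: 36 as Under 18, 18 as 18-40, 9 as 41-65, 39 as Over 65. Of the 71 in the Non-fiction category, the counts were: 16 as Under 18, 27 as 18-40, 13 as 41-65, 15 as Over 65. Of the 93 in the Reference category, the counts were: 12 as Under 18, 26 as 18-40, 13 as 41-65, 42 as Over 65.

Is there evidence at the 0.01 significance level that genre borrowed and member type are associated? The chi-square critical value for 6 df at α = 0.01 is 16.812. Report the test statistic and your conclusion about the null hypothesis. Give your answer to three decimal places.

26.422; reject H₀

Row totals: 102, 71, 93. Column totals: 64, 71, 35, 96. Grand total N = 266.
Expected counts (row total × column total / N):
  Fiction, Under 18: 102×64/266 = 24.54135
  Fiction, 18-40: 102×71/266 = 27.22556
  Fiction, 41-65: 102×35/266 = 13.42105
  Fiction, Over 65: 102×96/266 = 36.81203
  Non-fiction, Under 18: 71×64/266 = 17.08271
  Non-fiction, 18-40: 71×71/266 = 18.95113
  Non-fiction, 41-65: 71×35/266 = 9.34211
  Non-fiction, Over 65: 71×96/266 = 25.62406
  Reference, Under 18: 93×64/266 = 22.37594
  Reference, 18-40: 93×71/266 = 24.82331
  Reference, 41-65: 93×35/266 = 12.23684
  Reference, Over 65: 93×96/266 = 33.56391
Contributions (O − E)²/E:
  (36 − 24.54135)²/24.54135 = 5.3502
  (18 − 27.22556)²/27.22556 = 3.1261
  (9 − 13.42105)²/13.42105 = 1.4563
  (39 − 36.81203)²/36.81203 = 0.1300
  (16 − 17.08271)²/17.08271 = 0.0686
  (27 − 18.95113)²/18.95113 = 3.4185
  (13 − 9.34211)²/9.34211 = 1.4322
  (15 − 25.62406)²/25.62406 = 4.4049
  (12 − 22.37594)²/22.37594 = 4.8114
  (26 − 24.82331)²/24.82331 = 0.0558
  (13 − 12.23684)²/12.23684 = 0.0476
  (42 − 33.56391)²/33.56391 = 2.1204
χ² = 5.3502 + 3.1261 + 1.4563 + 0.1300 + 0.0686 + 3.4185 + 1.4322 + 4.4049 + 4.8114 + 0.0558 + 0.0476 + 2.1204 = 26.422
df = (3−1)(4−1) = 6. Since 26.422 > 16.812, reject the null hypothesis of independence at α = 0.01.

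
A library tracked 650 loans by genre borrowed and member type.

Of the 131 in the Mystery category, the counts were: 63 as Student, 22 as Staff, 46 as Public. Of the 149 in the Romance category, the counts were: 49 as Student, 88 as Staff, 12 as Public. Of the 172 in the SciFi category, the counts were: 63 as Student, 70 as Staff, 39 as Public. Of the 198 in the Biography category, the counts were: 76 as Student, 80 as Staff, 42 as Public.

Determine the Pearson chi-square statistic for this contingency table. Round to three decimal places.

Row totals: 131, 149, 172, 198. Column totals: 251, 260, 139. Grand total N = 650.
Expected counts (row total × column total / N):
  Mystery, Student: 131×251/650 = 50.5862
  Mystery, Staff: 131×260/650 = 52.4000
  Mystery, Public: 131×139/650 = 28.0138
  Romance, Student: 149×251/650 = 57.5369
  Romance, Staff: 149×260/650 = 59.6000
  Romance, Public: 149×139/650 = 31.8631
  SciFi, Student: 172×251/650 = 66.4185
  SciFi, Staff: 172×260/650 = 68.8000
  SciFi, Public: 172×139/650 = 36.7815
  Biography, Student: 198×251/650 = 76.4585
  Biography, Staff: 198×260/650 = 79.2000
  Biography, Public: 198×139/650 = 42.3415
Contributions (O − E)²/E:
  (63 − 50.5862)²/50.5862 = 3.0463
  (22 − 52.4000)²/52.4000 = 17.6366
  (46 − 28.0138)²/28.0138 = 11.5480
  (49 − 57.5369)²/57.5369 = 1.2666
  (88 − 59.6000)²/59.6000 = 13.5329
  (12 − 31.8631)²/31.8631 = 12.3824
  (63 − 66.4185)²/66.4185 = 0.1759
  (70 − 68.8000)²/68.8000 = 0.0209
  (39 − 36.7815)²/36.7815 = 0.1338
  (76 − 76.4585)²/76.4585 = 0.0027
  (80 − 79.2000)²/79.2000 = 0.0081
  (42 − 42.3415)²/42.3415 = 0.0028
χ² = 3.0463 + 17.6366 + 11.5480 + 1.2666 + 13.5329 + 12.3824 + 0.1759 + 0.0209 + 0.1338 + 0.0027 + 0.0081 + 0.0028 = 59.757

59.757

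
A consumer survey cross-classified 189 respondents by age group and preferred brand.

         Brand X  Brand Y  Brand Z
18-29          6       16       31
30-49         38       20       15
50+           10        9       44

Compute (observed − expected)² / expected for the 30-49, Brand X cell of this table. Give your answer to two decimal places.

14.09

Row total (30-49) = 73; column total (Brand X) = 54; N = 189.
Expected count E = 73 × 54 / 189 = 20.857.
Contribution = (O − E)²/E = (38 − 20.857)² / 20.857 = 14.09.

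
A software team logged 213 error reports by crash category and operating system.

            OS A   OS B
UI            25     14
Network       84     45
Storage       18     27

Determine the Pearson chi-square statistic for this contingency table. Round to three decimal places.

9.140

Row totals: 39, 129, 45. Column totals: 127, 86. Grand total N = 213.
Expected counts (row total × column total / N):
  UI, OS A: 39×127/213 = 23.2535
  UI, OS B: 39×86/213 = 15.7465
  Network, OS A: 129×127/213 = 76.9155
  Network, OS B: 129×86/213 = 52.0845
  Storage, OS A: 45×127/213 = 26.8310
  Storage, OS B: 45×86/213 = 18.1690
Contributions (O − E)²/E:
  (25 − 23.2535)²/23.2535 = 0.1312
  (14 − 15.7465)²/15.7465 = 0.1937
  (84 − 76.9155)²/76.9155 = 0.6525
  (45 − 52.0845)²/52.0845 = 0.9636
  (18 − 26.8310)²/26.8310 = 2.9066
  (27 − 18.1690)²/18.1690 = 4.2923
χ² = 0.1312 + 0.1937 + 0.6525 + 0.9636 + 2.9066 + 4.2923 = 9.140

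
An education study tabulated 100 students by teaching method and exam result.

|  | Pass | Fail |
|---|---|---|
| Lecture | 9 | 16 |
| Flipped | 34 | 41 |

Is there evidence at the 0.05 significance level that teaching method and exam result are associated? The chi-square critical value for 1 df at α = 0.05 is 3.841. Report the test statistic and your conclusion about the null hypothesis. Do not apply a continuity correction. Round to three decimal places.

Row totals: 25, 75. Column totals: 43, 57. Grand total N = 100.
Expected counts (row total × column total / N):
  Lecture, Pass: 25×43/100 = 10.7500
  Lecture, Fail: 25×57/100 = 14.2500
  Flipped, Pass: 75×43/100 = 32.2500
  Flipped, Fail: 75×57/100 = 42.7500
Contributions (O − E)²/E:
  (9 − 10.7500)²/10.7500 = 0.2849
  (16 − 14.2500)²/14.2500 = 0.2149
  (34 − 32.2500)²/32.2500 = 0.0950
  (41 − 42.7500)²/42.7500 = 0.0716
χ² = 0.2849 + 0.2149 + 0.0950 + 0.0716 = 0.666
df = (2−1)(2−1) = 1. Since 0.666 < 3.841, fail to reject the null hypothesis of independence at α = 0.05.

0.666; fail to reject H₀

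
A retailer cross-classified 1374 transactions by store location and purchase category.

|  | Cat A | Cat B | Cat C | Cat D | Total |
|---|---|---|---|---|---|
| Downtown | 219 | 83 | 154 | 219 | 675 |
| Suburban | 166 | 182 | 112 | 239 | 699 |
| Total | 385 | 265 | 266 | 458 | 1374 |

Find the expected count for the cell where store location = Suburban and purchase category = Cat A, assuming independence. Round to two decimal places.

Row total (Suburban) = 699; column total (Cat A) = 385; grand total N = 1374.
Expected count = (row total × column total) / N = 699 × 385 / 1374 = 195.86.

195.86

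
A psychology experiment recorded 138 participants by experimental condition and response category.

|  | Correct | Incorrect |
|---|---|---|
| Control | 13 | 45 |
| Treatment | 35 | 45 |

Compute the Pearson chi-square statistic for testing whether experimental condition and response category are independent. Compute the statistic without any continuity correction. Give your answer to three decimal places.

6.748

Row totals: 58, 80. Column totals: 48, 90. Grand total N = 138.
Expected counts (row total × column total / N):
  Control, Correct: 58×48/138 = 20.1739
  Control, Incorrect: 58×90/138 = 37.8261
  Treatment, Correct: 80×48/138 = 27.8261
  Treatment, Incorrect: 80×90/138 = 52.1739
Contributions (O − E)²/E:
  (13 − 20.1739)²/20.1739 = 2.5511
  (45 − 37.8261)²/37.8261 = 1.3606
  (35 − 27.8261)²/27.8261 = 1.8495
  (45 − 52.1739)²/52.1739 = 0.9864
χ² = 2.5511 + 1.3606 + 1.8495 + 0.9864 = 6.748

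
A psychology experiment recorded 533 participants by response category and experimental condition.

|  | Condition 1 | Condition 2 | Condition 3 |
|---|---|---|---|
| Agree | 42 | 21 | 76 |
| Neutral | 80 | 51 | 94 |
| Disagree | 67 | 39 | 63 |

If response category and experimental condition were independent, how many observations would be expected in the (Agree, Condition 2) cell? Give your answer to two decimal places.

28.95

Row total (Agree) = 139; column total (Condition 2) = 111; grand total N = 533.
Expected count = (row total × column total) / N = 139 × 111 / 533 = 28.95.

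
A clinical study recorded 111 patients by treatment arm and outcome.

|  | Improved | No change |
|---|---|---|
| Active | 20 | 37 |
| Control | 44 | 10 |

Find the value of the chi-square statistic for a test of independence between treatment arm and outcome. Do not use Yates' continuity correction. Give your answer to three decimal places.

Row totals: 57, 54. Column totals: 64, 47. Grand total N = 111.
Expected counts (row total × column total / N):
  Active, Improved: 57×64/111 = 32.8649
  Active, No change: 57×47/111 = 24.1351
  Control, Improved: 54×64/111 = 31.1351
  Control, No change: 54×47/111 = 22.8649
Contributions (O − E)²/E:
  (20 − 32.8649)²/32.8649 = 5.0359
  (37 − 24.1351)²/24.1351 = 6.8575
  (44 − 31.1351)²/31.1351 = 5.3157
  (10 − 22.8649)²/22.8649 = 7.2384
χ² = 5.0359 + 6.8575 + 5.3157 + 7.2384 = 24.447

24.447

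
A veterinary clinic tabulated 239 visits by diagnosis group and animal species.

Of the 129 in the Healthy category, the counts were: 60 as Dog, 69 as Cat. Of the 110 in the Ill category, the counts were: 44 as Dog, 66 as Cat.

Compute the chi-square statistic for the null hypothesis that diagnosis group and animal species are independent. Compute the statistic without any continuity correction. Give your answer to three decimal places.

Row totals: 129, 110. Column totals: 104, 135. Grand total N = 239.
Expected counts (row total × column total / N):
  Healthy, Dog: 129×104/239 = 56.1339
  Healthy, Cat: 129×135/239 = 72.8661
  Ill, Dog: 110×104/239 = 47.8661
  Ill, Cat: 110×135/239 = 62.1339
Contributions (O − E)²/E:
  (60 − 56.1339)²/56.1339 = 0.2663
  (69 − 72.8661)²/72.8661 = 0.2051
  (44 − 47.8661)²/47.8661 = 0.3123
  (66 − 62.1339)²/62.1339 = 0.2406
χ² = 0.2663 + 0.2051 + 0.3123 + 0.2406 = 1.024

1.024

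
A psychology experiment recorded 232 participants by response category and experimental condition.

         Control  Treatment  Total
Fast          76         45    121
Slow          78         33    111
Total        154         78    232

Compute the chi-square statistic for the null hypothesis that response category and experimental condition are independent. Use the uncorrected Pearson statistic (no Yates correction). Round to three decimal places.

Grand total N = 232.
Expected counts (row total × column total / N):
  Fast, Control: 121×154/232 = 80.3190
  Fast, Treatment: 121×78/232 = 40.6810
  Slow, Control: 111×154/232 = 73.6810
  Slow, Treatment: 111×78/232 = 37.3190
Contributions (O − E)²/E:
  (76 − 80.3190)²/80.3190 = 0.2322
  (45 − 40.6810)²/40.6810 = 0.4585
  (78 − 73.6810)²/73.6810 = 0.2532
  (33 − 37.3190)²/37.3190 = 0.4998
χ² = 0.2322 + 0.4585 + 0.2532 + 0.4998 = 1.444

1.444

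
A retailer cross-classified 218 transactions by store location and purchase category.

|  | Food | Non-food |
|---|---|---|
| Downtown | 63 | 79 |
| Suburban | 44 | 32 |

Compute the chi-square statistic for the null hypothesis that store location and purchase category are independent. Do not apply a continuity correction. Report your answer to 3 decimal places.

3.625

Row totals: 142, 76. Column totals: 107, 111. Grand total N = 218.
Expected counts (row total × column total / N):
  Downtown, Food: 142×107/218 = 69.6972
  Downtown, Non-food: 142×111/218 = 72.3028
  Suburban, Food: 76×107/218 = 37.3028
  Suburban, Non-food: 76×111/218 = 38.6972
Contributions (O − E)²/E:
  (63 − 69.6972)²/69.6972 = 0.6435
  (79 − 72.3028)²/72.3028 = 0.6203
  (44 − 37.3028)²/37.3028 = 1.2024
  (32 − 38.6972)²/38.6972 = 1.1591
χ² = 0.6435 + 0.6203 + 1.2024 + 1.1591 = 3.625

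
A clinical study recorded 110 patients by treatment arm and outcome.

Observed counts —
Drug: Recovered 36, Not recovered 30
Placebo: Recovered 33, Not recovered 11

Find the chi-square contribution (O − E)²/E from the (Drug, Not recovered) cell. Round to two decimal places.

1.19

Row total (Drug) = 66; column total (Not recovered) = 41; N = 110.
Expected count E = 66 × 41 / 110 = 24.600.
Contribution = (O − E)²/E = (30 − 24.600)² / 24.600 = 1.19.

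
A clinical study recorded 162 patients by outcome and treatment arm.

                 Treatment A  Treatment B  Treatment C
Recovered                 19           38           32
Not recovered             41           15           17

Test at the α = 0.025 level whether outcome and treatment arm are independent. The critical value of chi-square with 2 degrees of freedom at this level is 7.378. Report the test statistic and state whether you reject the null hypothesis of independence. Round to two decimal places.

Row totals: 89, 73. Column totals: 60, 53, 49. Grand total N = 162.
Expected counts (row total × column total / N):
  Recovered, Treatment A: 89×60/162 = 32.963
  Recovered, Treatment B: 89×53/162 = 29.117
  Recovered, Treatment C: 89×49/162 = 26.920
  Not recovered, Treatment A: 73×60/162 = 27.037
  Not recovered, Treatment B: 73×53/162 = 23.883
  Not recovered, Treatment C: 73×49/162 = 22.080
Contributions (O − E)²/E:
  (19 − 32.963)²/32.963 = 5.9147
  (38 − 29.117)²/29.117 = 2.7100
  (32 − 26.920)²/26.920 = 0.9586
  (41 − 27.037)²/27.037 = 7.2111
  (15 − 23.883)²/23.883 = 3.3039
  (17 − 22.080)²/22.080 = 1.1688
χ² = 5.9147 + 2.7100 + 0.9586 + 7.2111 + 3.3039 + 1.1688 = 21.27
df = (2−1)(3−1) = 2. Since 21.27 > 7.378, reject the null hypothesis of independence at α = 0.025.

21.27; reject H₀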